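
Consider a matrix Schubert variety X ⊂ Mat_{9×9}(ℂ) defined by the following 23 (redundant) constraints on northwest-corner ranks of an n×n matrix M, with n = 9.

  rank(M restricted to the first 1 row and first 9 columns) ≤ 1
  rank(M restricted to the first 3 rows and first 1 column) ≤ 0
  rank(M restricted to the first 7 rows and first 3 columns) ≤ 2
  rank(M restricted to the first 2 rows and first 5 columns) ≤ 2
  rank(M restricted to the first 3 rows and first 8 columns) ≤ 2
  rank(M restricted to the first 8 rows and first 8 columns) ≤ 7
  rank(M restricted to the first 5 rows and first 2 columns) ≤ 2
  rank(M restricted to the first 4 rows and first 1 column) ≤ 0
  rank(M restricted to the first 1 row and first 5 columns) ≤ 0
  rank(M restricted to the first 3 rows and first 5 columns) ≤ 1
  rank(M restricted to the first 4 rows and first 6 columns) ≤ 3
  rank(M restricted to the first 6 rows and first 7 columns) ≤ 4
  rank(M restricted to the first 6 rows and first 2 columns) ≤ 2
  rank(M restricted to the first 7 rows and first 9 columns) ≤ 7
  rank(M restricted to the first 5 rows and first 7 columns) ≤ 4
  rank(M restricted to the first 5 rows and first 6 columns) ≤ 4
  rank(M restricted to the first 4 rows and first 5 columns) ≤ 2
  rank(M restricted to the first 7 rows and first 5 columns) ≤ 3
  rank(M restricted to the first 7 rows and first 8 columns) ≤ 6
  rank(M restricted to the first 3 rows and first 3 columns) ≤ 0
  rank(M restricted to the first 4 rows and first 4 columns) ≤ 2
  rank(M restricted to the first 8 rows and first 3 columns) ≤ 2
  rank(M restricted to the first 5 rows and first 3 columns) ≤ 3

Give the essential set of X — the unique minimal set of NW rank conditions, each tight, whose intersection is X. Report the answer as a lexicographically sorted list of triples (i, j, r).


Rank table r_w(9×9) implied by the 23 constraints:

  R[1]: 0  0  0  0  0  1  1  1  1
  R[2]: 0  0  0  1  1  2  2  2  2
  R[3]: 0  0  0  1  1  2  2  2  3
  R[4]: 0  1  1  2  2  3  3  3  4
  R[5]: 1  2  2  3  3  4  4  4  5
  R[6]: 1  2  2  3  3  4  4  5  6
  R[7]: 1  2  2  3  3  4  5  6  7
  R[8]: 1  2  2  3  4  5  6  7  8
  R[9]: 1  2  3  4  5  6  7  8  9

hence w(1..9) = (6, 4, 9, 2, 1, 8, 7, 5, 3).

Rothe diagram D(w) (21 cells), 8 SE-corners (essential conditions):

[(1, 5, 0), (3, 3, 0), (3, 5, 1), (3, 8, 2), (4, 1, 0), (6, 7, 4), (7, 5, 3), (8, 3, 2)]


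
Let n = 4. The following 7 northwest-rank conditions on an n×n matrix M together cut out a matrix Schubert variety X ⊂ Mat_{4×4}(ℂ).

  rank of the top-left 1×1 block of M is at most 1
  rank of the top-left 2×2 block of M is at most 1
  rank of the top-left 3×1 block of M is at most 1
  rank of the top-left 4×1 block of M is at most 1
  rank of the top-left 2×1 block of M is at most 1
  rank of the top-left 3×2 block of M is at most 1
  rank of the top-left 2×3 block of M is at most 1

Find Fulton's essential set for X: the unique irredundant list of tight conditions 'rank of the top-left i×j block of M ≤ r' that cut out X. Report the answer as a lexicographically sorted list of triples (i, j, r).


Propagating the 7 rank bounds to every northwest block:

  i=1: 1  1  1  1
  i=2: 1  1  1  2
  i=3: 1  1  2  3
  i=4: 1  2  3  4

hence w(1..4) = (1, 4, 3, 2).

D(w) has 3 cells with 2 SE-corners; essential set:

[(2, 3, 1), (3, 2, 1)]


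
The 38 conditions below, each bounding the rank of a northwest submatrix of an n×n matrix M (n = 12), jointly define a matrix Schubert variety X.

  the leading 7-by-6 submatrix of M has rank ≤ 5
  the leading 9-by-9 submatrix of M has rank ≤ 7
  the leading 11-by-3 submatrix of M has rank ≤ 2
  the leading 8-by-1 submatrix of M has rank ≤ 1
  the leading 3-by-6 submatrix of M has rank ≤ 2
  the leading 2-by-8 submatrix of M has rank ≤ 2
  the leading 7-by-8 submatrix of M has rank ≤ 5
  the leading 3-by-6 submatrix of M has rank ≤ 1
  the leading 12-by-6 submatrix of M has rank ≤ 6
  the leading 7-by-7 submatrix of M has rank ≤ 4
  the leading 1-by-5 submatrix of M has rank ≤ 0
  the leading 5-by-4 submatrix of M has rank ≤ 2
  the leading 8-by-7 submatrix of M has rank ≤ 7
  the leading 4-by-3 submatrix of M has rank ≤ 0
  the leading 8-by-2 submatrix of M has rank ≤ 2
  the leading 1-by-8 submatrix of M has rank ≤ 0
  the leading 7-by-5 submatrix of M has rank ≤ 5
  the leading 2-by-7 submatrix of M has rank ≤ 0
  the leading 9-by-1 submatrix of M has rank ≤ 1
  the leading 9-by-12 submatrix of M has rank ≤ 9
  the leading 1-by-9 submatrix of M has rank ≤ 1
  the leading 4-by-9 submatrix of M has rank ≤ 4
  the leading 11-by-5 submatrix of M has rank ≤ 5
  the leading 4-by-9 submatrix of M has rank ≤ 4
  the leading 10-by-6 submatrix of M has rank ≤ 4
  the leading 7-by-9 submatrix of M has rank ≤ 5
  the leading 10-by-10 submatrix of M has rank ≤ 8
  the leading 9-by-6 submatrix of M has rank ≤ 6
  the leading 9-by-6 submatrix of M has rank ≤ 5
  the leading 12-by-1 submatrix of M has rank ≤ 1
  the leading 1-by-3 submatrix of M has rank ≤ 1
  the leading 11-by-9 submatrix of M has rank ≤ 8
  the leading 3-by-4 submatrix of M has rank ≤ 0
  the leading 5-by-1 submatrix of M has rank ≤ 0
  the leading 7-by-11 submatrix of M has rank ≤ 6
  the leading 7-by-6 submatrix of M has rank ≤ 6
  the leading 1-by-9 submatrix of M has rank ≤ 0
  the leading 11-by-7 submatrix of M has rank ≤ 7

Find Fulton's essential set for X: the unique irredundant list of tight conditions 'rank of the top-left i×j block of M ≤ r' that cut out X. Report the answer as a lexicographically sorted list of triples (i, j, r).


Rank table r_w(12×12) implied by the 38 constraints:

  R[1]: 0, 0, 0, 0, 0, 0, 0, 0, 0, 1, 1, 1
  R[2]: 0, 0, 0, 0, 0, 0, 0, 1, 1, 2, 2, 2
  R[3]: 0, 0, 0, 0, 1, 1, 1, 2, 2, 3, 3, 3
  R[4]: 0, 0, 0, 1, 2, 2, 2, 3, 3, 4, 4, 4
  R[5]: 0, 1, 1, 2, 3, 3, 3, 4, 4, 5, 5, 5
  R[6]: 1, 2, 2, 3, 4, 4, 4, 5, 5, 6, 6, 6
  R[7]: 1, 2, 2, 3, 4, 4, 4, 5, 5, 6, 6, 7
  R[8]: 1, 2, 2, 3, 4, 4, 5, 6, 6, 7, 7, 8
  R[9]: 1, 2, 2, 3, 4, 4, 5, 6, 7, 8, 8, 9
  R[10]: 1, 2, 2, 3, 4, 4, 5, 6, 7, 8, 9, 10
  R[11]: 1, 2, 2, 3, 4, 5, 6, 7, 8, 9, 10, 11
  R[12]: 1, 2, 3, 4, 5, 6, 7, 8, 9, 10, 11, 12

second differences of R give the permutation w = (10, 8, 5, 4, 2, 1, 12, 7, 9, 11, 6, 3).

|D(w)|=36, |Ess(w)|=10:

[(1, 9, 0), (2, 7, 0), (3, 4, 0), (4, 3, 0), (5, 1, 0), (7, 7, 4), (7, 9, 5), (7, 11, 6), (10, 6, 4), (11, 3, 2)]


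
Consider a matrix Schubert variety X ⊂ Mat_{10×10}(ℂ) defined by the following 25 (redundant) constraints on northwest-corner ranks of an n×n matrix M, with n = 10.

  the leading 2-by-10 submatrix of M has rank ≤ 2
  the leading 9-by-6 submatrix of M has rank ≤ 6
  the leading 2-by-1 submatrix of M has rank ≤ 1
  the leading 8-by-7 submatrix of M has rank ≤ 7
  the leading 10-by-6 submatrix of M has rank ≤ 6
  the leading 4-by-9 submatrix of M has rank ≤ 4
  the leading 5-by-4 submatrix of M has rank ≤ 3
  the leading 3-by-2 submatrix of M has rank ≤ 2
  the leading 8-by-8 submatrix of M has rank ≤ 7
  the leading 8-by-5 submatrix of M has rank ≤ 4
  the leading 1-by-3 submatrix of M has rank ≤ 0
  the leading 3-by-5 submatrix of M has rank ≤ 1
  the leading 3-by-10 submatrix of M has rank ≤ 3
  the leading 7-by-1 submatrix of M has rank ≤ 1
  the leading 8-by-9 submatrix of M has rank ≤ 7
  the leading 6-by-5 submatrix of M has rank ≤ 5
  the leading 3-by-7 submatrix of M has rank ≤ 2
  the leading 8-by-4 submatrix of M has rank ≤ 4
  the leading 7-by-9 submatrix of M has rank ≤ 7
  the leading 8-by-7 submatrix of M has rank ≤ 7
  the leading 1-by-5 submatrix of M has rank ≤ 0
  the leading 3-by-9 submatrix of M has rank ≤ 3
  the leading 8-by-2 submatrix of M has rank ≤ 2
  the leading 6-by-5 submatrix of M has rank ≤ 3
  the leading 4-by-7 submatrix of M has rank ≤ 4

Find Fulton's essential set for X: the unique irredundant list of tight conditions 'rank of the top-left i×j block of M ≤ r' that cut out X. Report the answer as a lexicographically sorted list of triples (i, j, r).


The tightest implied rank at each (i,j), from the 25 conditions:

  row 1: 0  0  0  0  0  1  1  1  1  1
  row 2: 1  1  1  1  1  2  2  2  2  2
  row 3: 1  1  1  1  1  2  2  3  3  3
  row 4: 1  2  2  2  2  3  3  4  4  4
  row 5: 1  2  3  3  3  4  4  5  5  5
  row 6: 1  2  3  3  3  4  5  6  6  6
  row 7: 1  2  3  4  4  5  6  7  7  7
  row 8: 1  2  3  4  4  5  6  7  7  8
  row 9: 1  2  3  4  5  6  7  8  8  9
  row 10: 1  2  3  4  5  6  7  8  9  10

second differences of R give the permutation w = (6, 1, 8, 2, 3, 7, 4, 10, 5, 9).

|D(w)|=14, |Ess(w)|=6:

[(1, 5, 0), (3, 5, 1), (3, 7, 2), (6, 5, 3), (8, 5, 4), (8, 9, 7)]


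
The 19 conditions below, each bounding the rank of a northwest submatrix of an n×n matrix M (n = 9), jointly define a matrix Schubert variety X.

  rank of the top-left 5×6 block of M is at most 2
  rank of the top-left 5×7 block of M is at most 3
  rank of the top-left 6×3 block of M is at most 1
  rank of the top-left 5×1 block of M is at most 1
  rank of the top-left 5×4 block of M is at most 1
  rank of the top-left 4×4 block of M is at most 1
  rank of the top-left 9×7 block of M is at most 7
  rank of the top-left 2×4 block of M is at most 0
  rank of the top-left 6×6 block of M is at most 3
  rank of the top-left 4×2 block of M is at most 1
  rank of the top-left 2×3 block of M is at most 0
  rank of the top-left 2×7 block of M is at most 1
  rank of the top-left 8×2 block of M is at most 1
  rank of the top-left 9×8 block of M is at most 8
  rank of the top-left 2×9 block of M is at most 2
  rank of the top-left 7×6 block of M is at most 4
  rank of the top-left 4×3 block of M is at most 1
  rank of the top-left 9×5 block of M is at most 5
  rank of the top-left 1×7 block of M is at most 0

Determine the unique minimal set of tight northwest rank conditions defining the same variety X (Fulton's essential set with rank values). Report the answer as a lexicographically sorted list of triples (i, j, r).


Recovering R(i,j) via the rank-extension bound from the 19 conditions:

  R[1]: 0, 0, 0, 0, 0, 0, 0, 1, 1
  R[2]: 0, 0, 0, 0, 1, 1, 1, 2, 2
  R[3]: 1, 1, 1, 1, 2, 2, 2, 3, 3
  R[4]: 1, 1, 1, 1, 2, 2, 3, 4, 4
  R[5]: 1, 1, 1, 1, 2, 2, 3, 4, 5
  R[6]: 1, 1, 1, 2, 3, 3, 4, 5, 6
  R[7]: 1, 1, 2, 3, 4, 4, 5, 6, 7
  R[8]: 1, 1, 2, 3, 4, 5, 6, 7, 8
  R[9]: 1, 2, 3, 4, 5, 6, 7, 8, 9

the unique w with this rank table is (8, 5, 1, 7, 9, 4, 3, 6, 2).

ℓ(w)=23; the 6 essential cells (i,j,r):

[(1, 7, 0), (2, 4, 0), (5, 4, 1), (5, 6, 2), (6, 3, 1), (8, 2, 1)]


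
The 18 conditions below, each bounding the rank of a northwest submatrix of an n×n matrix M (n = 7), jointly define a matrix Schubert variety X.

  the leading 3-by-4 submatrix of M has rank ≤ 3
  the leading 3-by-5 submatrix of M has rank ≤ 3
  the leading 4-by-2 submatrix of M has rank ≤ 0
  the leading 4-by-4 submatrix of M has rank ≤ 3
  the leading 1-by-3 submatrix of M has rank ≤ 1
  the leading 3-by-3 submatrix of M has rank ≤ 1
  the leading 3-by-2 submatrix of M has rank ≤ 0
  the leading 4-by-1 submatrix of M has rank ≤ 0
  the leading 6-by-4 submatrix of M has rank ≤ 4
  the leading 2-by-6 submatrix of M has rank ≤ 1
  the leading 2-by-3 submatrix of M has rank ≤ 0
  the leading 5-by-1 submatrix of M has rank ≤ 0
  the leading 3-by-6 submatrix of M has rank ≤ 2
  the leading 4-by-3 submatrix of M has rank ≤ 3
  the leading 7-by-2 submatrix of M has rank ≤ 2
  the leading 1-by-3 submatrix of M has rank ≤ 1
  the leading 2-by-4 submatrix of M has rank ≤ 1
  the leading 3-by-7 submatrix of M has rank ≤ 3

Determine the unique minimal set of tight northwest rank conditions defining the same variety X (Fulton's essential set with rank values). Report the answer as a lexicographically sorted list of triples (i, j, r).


Reconstructing r_w from the 18 given conditions:

  i=1: 0 0 0 1 1 1 1
  i=2: 0 0 0 1 1 1 2
  i=3: 0 0 1 2 2 2 3
  i=4: 0 0 1 2 3 3 4
  i=5: 0 1 2 3 4 4 5
  i=6: 1 2 3 4 5 5 6
  i=7: 1 2 3 4 5 6 7

the unique w with this rank table is (4, 7, 3, 5, 2, 1, 6).

|D(w)|=13, |Ess(w)|=4:

[(2, 3, 0), (2, 6, 1), (4, 2, 0), (5, 1, 0)]


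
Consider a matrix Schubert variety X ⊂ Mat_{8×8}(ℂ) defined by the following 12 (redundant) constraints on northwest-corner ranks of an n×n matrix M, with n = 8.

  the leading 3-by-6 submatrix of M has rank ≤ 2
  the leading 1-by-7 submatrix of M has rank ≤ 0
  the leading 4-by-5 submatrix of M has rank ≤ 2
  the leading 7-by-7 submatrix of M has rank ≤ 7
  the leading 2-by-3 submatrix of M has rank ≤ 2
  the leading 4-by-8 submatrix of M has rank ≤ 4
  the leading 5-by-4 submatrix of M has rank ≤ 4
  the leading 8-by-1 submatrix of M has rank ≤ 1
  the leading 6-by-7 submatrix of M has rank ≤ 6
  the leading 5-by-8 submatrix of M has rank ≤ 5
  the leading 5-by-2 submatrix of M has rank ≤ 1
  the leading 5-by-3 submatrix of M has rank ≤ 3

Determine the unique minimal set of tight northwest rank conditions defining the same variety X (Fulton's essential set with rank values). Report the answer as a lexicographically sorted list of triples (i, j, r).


Computing R[i][j] = min implied NW-rank bound (n=8, 12 conditions):

  row 1: 0, 0, 0, 0, 0, 0, 0, 1
  row 2: 1, 1, 1, 1, 1, 1, 1, 2
  row 3: 1, 1, 2, 2, 2, 2, 2, 3
  row 4: 1, 1, 2, 2, 2, 3, 3, 4
  row 5: 1, 1, 2, 3, 3, 4, 4, 5
  row 6: 1, 2, 3, 4, 4, 5, 5, 6
  row 7: 1, 2, 3, 4, 5, 6, 6, 7
  row 8: 1, 2, 3, 4, 5, 6, 7, 8

second differences of R give the permutation w = (8, 1, 3, 6, 4, 2, 5, 7).

Rothe diagram D(w) (12 cells), 3 SE-corners (essential conditions):

[(1, 7, 0), (4, 5, 2), (5, 2, 1)]


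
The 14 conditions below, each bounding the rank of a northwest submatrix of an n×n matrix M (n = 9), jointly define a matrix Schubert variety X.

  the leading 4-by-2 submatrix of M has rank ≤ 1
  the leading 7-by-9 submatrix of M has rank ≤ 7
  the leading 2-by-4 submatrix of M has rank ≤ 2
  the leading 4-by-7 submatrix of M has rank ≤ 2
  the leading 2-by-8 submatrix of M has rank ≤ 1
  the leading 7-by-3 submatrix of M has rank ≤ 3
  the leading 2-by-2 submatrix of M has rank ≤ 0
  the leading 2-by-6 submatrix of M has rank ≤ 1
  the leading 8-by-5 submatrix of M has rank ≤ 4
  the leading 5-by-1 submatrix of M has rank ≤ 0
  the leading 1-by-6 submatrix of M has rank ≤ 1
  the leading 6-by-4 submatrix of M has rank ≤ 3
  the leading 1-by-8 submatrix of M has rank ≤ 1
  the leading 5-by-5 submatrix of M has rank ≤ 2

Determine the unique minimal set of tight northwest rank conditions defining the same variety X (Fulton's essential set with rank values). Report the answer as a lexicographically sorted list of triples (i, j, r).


Computing R[i][j] = min implied NW-rank bound (n=9, 14 conditions):

  row 1: 0 | 0 | 1 | 1 | 1 | 1 | 1 | 1 | 1
  row 2: 0 | 0 | 1 | 1 | 1 | 1 | 1 | 1 | 2
  row 3: 0 | 1 | 2 | 2 | 2 | 2 | 2 | 2 | 3
  row 4: 0 | 1 | 2 | 2 | 2 | 2 | 2 | 3 | 4
  row 5: 0 | 1 | 2 | 2 | 2 | 3 | 3 | 4 | 5
  row 6: 1 | 2 | 3 | 3 | 3 | 4 | 4 | 5 | 6
  row 7: 1 | 2 | 3 | 4 | 4 | 5 | 5 | 6 | 7
  row 8: 1 | 2 | 3 | 4 | 4 | 5 | 6 | 7 | 8
  row 9: 1 | 2 | 3 | 4 | 5 | 6 | 7 | 8 | 9

so w = (3, 9, 2, 8, 6, 1, 4, 7, 5).

ℓ(w)=19; the 6 essential cells (i,j,r):

[(2, 2, 0), (2, 8, 1), (4, 7, 2), (5, 1, 0), (5, 5, 2), (8, 5, 4)]


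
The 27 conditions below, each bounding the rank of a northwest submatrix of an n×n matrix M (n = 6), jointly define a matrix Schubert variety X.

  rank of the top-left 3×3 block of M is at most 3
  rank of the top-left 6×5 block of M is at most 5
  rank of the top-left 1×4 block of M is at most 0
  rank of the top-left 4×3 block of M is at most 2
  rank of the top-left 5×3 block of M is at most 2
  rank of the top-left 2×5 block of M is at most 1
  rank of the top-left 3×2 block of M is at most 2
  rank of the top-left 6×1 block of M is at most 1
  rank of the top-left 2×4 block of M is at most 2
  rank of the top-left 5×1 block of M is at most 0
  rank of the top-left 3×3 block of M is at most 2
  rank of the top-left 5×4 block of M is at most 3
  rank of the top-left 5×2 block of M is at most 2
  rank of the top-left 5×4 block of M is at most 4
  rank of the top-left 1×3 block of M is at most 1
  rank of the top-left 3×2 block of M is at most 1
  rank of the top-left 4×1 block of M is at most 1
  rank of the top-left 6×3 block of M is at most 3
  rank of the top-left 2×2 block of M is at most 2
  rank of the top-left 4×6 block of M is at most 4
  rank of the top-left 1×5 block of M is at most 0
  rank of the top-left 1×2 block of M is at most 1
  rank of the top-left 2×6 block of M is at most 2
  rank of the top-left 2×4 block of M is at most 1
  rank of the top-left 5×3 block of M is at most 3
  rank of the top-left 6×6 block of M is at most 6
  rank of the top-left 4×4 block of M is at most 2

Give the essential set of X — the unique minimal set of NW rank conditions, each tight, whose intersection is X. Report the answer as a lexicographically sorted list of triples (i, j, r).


Propagating the 27 rank bounds to every northwest block:

  0  0  0  0  0  1
  0  1  1  1  1  2
  0  1  2  2  2  3
  0  1  2  2  3  4
  0  1  2  3  4  5
  1  2  3  4  5  6

hence w(1..6) = (6, 2, 3, 5, 4, 1).

ℓ(w)=10; the 3 essential cells (i,j,r):

[(1, 5, 0), (4, 4, 2), (5, 1, 0)]


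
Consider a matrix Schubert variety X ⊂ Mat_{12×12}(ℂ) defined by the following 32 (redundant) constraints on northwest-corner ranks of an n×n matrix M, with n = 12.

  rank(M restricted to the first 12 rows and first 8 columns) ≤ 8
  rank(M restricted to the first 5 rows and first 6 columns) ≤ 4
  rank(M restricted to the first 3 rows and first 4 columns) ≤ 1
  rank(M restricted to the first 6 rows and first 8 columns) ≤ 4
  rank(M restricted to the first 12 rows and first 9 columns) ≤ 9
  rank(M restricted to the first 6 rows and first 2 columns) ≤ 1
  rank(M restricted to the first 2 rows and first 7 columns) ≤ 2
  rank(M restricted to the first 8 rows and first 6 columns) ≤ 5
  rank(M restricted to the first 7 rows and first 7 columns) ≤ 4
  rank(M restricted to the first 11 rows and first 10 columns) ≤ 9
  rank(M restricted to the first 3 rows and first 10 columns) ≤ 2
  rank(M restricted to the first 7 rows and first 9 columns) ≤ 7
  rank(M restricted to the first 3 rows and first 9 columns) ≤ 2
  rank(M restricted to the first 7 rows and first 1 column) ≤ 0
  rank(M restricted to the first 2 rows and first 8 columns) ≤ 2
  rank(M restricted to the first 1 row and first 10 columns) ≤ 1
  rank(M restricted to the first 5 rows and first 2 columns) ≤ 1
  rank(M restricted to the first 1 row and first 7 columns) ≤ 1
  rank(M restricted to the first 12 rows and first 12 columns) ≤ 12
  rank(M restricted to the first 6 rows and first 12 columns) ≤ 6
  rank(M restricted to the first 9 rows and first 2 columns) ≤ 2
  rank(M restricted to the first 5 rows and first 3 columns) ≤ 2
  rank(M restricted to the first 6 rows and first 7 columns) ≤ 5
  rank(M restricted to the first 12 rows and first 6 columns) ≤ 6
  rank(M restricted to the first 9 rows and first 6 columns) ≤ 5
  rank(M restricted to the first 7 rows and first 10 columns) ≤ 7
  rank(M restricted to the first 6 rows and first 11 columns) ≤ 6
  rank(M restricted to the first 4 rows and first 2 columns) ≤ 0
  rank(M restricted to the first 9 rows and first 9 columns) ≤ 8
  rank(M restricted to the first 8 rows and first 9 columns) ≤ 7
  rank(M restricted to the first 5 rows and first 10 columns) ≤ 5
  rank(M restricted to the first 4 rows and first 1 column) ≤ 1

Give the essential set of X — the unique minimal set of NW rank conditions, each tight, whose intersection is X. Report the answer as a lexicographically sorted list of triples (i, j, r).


Rank table r_w(12×12) implied by the 32 constraints:

  0 0 1 1 1 1 1 1 1 1 1 1
  0 0 1 1 2 2 2 2 2 2 2 2
  0 0 1 1 2 2 2 2 2 2 3 3
  0 0 1 2 3 3 3 3 3 3 4 4
  0 1 2 3 4 4 4 4 4 4 5 5
  0 1 2 3 4 4 4 4 5 5 6 6
  0 1 2 3 4 4 4 5 6 6 7 7
  1 2 3 4 5 5 5 6 7 7 8 8
  1 2 3 4 5 5 6 7 8 8 9 9
  1 2 3 4 5 6 7 8 9 9 10 10
  1 2 3 4 5 6 7 8 9 9 10 11
  1 2 3 4 5 6 7 8 9 10 11 12

the unique w with this rank table is (3, 5, 11, 4, 2, 9, 8, 1, 7, 6, 12, 10).

ℓ(w)=25; the 8 essential cells (i,j,r):

[(3, 4, 1), (3, 10, 2), (4, 2, 0), (6, 8, 4), (7, 1, 0), (7, 7, 4), (9, 6, 5), (11, 10, 9)]


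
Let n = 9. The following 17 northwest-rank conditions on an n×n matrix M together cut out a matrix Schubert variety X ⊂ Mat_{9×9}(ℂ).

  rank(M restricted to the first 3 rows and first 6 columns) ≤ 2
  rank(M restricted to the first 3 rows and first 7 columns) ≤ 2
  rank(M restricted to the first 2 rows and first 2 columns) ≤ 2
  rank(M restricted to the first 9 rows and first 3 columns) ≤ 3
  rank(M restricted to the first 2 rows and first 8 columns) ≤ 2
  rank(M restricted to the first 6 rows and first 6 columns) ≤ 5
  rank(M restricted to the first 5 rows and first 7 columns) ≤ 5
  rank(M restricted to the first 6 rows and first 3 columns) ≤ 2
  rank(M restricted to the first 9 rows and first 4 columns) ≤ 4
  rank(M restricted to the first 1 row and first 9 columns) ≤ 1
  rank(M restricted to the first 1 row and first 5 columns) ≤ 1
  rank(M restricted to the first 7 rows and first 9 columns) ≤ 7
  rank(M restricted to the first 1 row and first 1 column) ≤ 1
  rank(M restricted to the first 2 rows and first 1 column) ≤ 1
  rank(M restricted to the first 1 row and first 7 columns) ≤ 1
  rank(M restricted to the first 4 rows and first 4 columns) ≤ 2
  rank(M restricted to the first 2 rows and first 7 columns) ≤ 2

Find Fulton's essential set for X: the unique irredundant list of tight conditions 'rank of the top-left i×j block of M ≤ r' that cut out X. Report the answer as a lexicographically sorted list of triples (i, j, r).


Reconstructing r_w from the 17 given conditions:

  1 1 1 1 1 1 1 1 1
  1 2 2 2 2 2 2 2 2
  1 2 2 2 2 2 2 3 3
  1 2 2 2 3 3 3 4 4
  1 2 2 3 4 4 4 5 5
  1 2 2 3 4 5 5 6 6
  1 2 3 4 5 6 6 7 7
  1 2 3 4 5 6 7 8 8
  1 2 3 4 5 6 7 8 9

so w = (1, 2, 8, 5, 4, 6, 3, 7, 9).

D(w) has 9 cells with 3 SE-corners; essential set:

[(3, 7, 2), (4, 4, 2), (6, 3, 2)]


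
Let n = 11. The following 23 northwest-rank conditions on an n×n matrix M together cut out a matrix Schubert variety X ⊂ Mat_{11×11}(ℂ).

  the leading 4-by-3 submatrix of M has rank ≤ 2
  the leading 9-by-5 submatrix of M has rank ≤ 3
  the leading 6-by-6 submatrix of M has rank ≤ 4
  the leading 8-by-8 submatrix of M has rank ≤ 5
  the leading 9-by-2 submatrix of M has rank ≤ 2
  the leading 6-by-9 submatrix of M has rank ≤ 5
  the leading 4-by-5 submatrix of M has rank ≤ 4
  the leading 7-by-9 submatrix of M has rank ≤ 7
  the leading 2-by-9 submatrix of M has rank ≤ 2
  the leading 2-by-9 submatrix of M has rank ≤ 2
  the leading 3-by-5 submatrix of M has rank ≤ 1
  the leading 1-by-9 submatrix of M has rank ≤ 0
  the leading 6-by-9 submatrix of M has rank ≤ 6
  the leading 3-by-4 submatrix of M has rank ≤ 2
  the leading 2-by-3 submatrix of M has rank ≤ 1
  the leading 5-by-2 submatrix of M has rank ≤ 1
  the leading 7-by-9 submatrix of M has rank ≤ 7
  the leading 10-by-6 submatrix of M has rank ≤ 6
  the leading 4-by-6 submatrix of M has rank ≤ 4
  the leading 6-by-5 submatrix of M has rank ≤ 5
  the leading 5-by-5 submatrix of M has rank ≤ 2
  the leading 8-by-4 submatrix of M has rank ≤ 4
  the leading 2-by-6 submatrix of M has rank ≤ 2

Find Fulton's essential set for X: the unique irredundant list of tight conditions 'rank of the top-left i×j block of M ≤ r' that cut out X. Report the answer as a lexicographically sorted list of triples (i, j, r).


Reconstructing r_w from the 23 given conditions:

  R[1]: 0 | 0 | 0 | 0 | 0 | 0 | 0 | 0 | 0 | 1 | 1
  R[2]: 1 | 1 | 1 | 1 | 1 | 1 | 1 | 1 | 1 | 2 | 2
  R[3]: 1 | 1 | 1 | 1 | 1 | 2 | 2 | 2 | 2 | 3 | 3
  R[4]: 1 | 1 | 2 | 2 | 2 | 3 | 3 | 3 | 3 | 4 | 4
  R[5]: 1 | 1 | 2 | 2 | 2 | 3 | 4 | 4 | 4 | 5 | 5
  R[6]: 1 | 2 | 3 | 3 | 3 | 4 | 5 | 5 | 5 | 6 | 6
  R[7]: 1 | 2 | 3 | 3 | 3 | 4 | 5 | 5 | 6 | 7 | 7
  R[8]: 1 | 2 | 3 | 3 | 3 | 4 | 5 | 5 | 6 | 7 | 8
  R[9]: 1 | 2 | 3 | 3 | 3 | 4 | 5 | 6 | 7 | 8 | 9
  R[10]: 1 | 2 | 3 | 4 | 4 | 5 | 6 | 7 | 8 | 9 | 10
  R[11]: 1 | 2 | 3 | 4 | 5 | 6 | 7 | 8 | 9 | 10 | 11

giving w = (10, 1, 6, 3, 7, 2, 9, 11, 8, 4, 5) via Δ²R.

D(w) has 25 cells with 6 SE-corners; essential set:

[(1, 9, 0), (3, 5, 1), (5, 2, 1), (5, 5, 2), (8, 8, 5), (9, 5, 3)]


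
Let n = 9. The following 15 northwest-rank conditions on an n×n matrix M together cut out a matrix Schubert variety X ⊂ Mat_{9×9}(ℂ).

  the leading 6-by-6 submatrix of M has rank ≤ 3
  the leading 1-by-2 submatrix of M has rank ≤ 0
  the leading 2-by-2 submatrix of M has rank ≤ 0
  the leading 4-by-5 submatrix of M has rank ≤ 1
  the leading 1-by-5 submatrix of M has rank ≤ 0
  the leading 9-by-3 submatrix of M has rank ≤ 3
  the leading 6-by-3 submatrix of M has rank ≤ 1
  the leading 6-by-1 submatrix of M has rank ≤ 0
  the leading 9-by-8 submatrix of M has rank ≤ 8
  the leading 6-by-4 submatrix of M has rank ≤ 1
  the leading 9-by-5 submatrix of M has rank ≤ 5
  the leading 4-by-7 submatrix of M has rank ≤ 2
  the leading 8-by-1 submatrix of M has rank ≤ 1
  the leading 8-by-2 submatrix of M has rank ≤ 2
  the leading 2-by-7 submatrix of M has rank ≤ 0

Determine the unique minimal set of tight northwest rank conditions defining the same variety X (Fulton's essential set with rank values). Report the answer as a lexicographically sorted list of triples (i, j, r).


Rank table r_w(9×9) implied by the 15 constraints:

  i=1: 0  0  0  0  0  0  0  1  1
  i=2: 0  0  0  0  0  0  0  1  2
  i=3: 0  1  1  1  1  1  1  2  3
  i=4: 0  1  1  1  1  2  2  3  4
  i=5: 0  1  1  1  2  3  3  4  5
  i=6: 0  1  1  1  2  3  4  5  6
  i=7: 1  2  2  2  3  4  5  6  7
  i=8: 1  2  3  3  4  5  6  7  8
  i=9: 1  2  3  4  5  6  7  8  9

giving w = (8, 9, 2, 6, 5, 7, 1, 3, 4) via Δ²R.

Rothe diagram D(w) (25 cells), 4 SE-corners (essential conditions):

[(2, 7, 0), (4, 5, 1), (6, 1, 0), (6, 4, 1)]


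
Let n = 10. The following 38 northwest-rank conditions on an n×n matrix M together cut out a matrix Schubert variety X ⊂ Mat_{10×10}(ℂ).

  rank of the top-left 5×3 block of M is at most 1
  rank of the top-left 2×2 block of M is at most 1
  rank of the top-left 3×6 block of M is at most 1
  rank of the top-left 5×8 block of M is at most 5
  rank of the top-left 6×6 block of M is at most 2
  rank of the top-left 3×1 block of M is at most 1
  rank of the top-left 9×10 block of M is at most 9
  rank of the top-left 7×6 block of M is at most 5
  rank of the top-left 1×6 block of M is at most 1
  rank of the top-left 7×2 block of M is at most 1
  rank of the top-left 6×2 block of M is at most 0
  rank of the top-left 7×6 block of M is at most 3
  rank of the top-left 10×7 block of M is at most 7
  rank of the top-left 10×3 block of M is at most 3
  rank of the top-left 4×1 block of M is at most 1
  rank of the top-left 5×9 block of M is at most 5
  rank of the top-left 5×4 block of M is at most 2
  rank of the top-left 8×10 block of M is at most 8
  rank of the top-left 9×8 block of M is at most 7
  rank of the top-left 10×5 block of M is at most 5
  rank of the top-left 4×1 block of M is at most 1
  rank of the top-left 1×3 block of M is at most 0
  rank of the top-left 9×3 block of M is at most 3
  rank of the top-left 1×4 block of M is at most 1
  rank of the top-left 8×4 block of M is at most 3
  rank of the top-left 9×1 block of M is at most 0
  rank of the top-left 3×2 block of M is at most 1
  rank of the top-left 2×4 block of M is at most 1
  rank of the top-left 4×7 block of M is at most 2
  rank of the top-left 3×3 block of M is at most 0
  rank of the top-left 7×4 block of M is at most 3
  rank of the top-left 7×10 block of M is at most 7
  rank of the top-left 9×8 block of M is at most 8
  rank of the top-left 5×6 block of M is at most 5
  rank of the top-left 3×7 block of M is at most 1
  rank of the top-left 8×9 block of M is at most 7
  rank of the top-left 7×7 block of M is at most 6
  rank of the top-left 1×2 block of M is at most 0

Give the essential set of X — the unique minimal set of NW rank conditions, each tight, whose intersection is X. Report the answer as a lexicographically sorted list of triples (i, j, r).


Recovering R(i,j) via the rank-extension bound from the 38 conditions:

  i=1: 0 0 0 1 1 1 1 1 1 1
  i=2: 0 0 0 1 1 1 1 2 2 2
  i=3: 0 0 0 1 1 1 1 2 3 3
  i=4: 0 0 1 2 2 2 2 3 4 4
  i=5: 0 0 1 2 2 2 3 4 5 5
  i=6: 0 0 1 2 2 2 3 4 5 6
  i=7: 0 1 2 3 3 3 4 5 6 7
  i=8: 0 1 2 3 4 4 5 6 7 8
  i=9: 0 1 2 3 4 5 6 7 8 9
  i=10: 1 2 3 4 5 6 7 8 9 10

the unique w with this rank table is (4, 8, 9, 3, 7, 10, 2, 5, 6, 1).

Fulton essential set (5 of the 28 Rothe cells):

[(3, 3, 0), (3, 7, 1), (6, 2, 0), (6, 6, 2), (9, 1, 0)]


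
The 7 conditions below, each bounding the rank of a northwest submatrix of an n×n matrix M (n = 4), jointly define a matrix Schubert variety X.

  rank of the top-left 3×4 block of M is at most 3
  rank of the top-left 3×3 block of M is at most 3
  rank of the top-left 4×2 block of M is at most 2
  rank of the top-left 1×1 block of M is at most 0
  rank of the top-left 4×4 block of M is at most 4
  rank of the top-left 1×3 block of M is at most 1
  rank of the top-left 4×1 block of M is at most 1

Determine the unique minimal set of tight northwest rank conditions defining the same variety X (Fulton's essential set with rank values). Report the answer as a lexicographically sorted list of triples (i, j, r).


The tightest implied rank at each (i,j), from the 7 conditions:

  R[1]: 0 1 1 1
  R[2]: 1 2 2 2
  R[3]: 1 2 3 3
  R[4]: 1 2 3 4

hence w(1..4) = (2, 1, 3, 4).

D(w) has 1 cell with 1 SE-corner; essential set:

[(1, 1, 0)]


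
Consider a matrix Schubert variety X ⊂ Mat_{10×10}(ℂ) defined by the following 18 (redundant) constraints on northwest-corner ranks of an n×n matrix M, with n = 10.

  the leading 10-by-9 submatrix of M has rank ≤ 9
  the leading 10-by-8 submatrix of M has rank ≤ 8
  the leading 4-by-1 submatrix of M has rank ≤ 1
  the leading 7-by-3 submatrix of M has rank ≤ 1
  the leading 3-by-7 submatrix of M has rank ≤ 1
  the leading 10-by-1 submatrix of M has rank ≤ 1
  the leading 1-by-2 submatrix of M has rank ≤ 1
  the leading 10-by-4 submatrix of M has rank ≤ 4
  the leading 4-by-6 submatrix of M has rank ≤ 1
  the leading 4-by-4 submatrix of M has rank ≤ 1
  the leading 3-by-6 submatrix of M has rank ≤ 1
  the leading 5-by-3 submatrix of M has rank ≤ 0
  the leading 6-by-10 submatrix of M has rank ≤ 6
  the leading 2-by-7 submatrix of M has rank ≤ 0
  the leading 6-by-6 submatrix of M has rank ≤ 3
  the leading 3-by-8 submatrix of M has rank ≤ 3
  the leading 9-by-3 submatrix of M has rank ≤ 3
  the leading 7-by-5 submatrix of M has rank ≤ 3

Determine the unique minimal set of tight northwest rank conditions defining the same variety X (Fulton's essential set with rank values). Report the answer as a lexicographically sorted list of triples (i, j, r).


Recovering R(i,j) via the rank-extension bound from the 18 conditions:

  i=1: 0, 0, 0, 0, 0, 0, 0, 1, 1, 1
  i=2: 0, 0, 0, 0, 0, 0, 0, 1, 2, 2
  i=3: 0, 0, 0, 1, 1, 1, 1, 2, 3, 3
  i=4: 0, 0, 0, 1, 1, 1, 2, 3, 4, 4
  i=5: 0, 0, 0, 1, 2, 2, 3, 4, 5, 5
  i=6: 1, 1, 1, 2, 3, 3, 4, 5, 6, 6
  i=7: 1, 1, 1, 2, 3, 4, 5, 6, 7, 7
  i=8: 1, 2, 2, 3, 4, 5, 6, 7, 8, 8
  i=9: 1, 2, 3, 4, 5, 6, 7, 8, 9, 9
  i=10: 1, 2, 3, 4, 5, 6, 7, 8, 9, 10

the unique w with this rank table is (8, 9, 4, 7, 5, 1, 6, 2, 3, 10).

Rothe diagram D(w) (27 cells), 4 SE-corners (essential conditions):

[(2, 7, 0), (4, 6, 1), (5, 3, 0), (7, 3, 1)]


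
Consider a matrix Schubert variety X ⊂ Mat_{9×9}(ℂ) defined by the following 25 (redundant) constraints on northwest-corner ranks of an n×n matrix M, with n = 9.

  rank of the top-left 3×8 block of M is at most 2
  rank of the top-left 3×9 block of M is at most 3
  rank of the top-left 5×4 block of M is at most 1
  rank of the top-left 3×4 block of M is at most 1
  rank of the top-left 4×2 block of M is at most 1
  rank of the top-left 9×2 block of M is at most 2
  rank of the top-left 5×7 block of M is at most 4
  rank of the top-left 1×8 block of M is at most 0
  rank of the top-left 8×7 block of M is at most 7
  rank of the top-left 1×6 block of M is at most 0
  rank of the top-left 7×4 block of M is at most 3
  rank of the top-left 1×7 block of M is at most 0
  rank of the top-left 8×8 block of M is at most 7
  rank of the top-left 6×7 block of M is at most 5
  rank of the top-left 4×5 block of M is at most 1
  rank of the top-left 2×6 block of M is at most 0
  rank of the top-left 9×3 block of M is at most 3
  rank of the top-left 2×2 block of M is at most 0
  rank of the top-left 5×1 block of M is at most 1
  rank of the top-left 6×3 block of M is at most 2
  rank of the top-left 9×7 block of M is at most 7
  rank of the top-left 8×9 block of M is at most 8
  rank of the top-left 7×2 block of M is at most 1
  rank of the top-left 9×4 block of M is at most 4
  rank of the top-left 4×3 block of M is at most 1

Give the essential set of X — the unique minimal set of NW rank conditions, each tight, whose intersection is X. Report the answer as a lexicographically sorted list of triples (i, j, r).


Propagating the 25 rank bounds to every northwest block:

  i=1: 0 | 0 | 0 | 0 | 0 | 0 | 0 | 0 | 1
  i=2: 0 | 0 | 0 | 0 | 0 | 0 | 1 | 1 | 2
  i=3: 1 | 1 | 1 | 1 | 1 | 1 | 2 | 2 | 3
  i=4: 1 | 1 | 1 | 1 | 1 | 2 | 3 | 3 | 4
  i=5: 1 | 1 | 1 | 1 | 2 | 3 | 4 | 4 | 5
  i=6: 1 | 1 | 2 | 2 | 3 | 4 | 5 | 5 | 6
  i=7: 1 | 1 | 2 | 3 | 4 | 5 | 6 | 6 | 7
  i=8: 1 | 2 | 3 | 4 | 5 | 6 | 7 | 7 | 8
  i=9: 1 | 2 | 3 | 4 | 5 | 6 | 7 | 8 | 9

giving w = (9, 7, 1, 6, 5, 3, 4, 2, 8) via Δ²R.

|D(w)|=23, |Ess(w)|=5:

[(1, 8, 0), (2, 6, 0), (4, 5, 1), (5, 4, 1), (7, 2, 1)]


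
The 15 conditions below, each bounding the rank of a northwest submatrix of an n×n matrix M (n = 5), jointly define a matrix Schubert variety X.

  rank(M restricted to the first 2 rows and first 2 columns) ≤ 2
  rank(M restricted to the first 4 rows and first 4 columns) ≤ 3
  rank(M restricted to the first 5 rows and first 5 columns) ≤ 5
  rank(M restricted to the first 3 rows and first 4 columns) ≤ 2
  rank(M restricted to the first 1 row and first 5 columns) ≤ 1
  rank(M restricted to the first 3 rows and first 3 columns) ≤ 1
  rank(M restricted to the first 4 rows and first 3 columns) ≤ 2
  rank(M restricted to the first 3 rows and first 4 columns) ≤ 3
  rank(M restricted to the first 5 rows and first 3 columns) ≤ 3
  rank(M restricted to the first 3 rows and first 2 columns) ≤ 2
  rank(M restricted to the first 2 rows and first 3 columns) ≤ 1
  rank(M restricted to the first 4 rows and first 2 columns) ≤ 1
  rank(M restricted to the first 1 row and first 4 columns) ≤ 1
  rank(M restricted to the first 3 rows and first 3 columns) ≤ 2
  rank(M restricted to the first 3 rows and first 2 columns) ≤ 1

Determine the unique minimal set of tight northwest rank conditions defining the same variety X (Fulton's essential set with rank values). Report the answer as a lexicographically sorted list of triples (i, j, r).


Recovering R(i,j) via the rank-extension bound from the 15 conditions:

  i=1: 1 1 1 1 1
  i=2: 1 1 1 2 2
  i=3: 1 1 1 2 3
  i=4: 1 1 2 3 4
  i=5: 1 2 3 4 5

reading off 1-entries of Δ²R: w = (1, 4, 5, 3, 2).

ℓ(w)=5; the 2 essential cells (i,j,r):

[(3, 3, 1), (4, 2, 1)]


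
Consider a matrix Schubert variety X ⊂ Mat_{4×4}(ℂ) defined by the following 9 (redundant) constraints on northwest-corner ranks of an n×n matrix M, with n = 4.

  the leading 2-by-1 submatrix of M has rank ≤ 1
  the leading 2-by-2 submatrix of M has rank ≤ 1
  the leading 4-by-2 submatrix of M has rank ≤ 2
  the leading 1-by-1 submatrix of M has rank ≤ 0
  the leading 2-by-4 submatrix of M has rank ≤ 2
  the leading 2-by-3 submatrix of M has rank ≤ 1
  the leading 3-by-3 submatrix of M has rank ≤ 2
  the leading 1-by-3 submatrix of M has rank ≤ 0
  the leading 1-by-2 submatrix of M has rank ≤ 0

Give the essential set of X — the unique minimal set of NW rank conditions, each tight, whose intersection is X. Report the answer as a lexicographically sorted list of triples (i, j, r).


Recovering R(i,j) via the rank-extension bound from the 9 conditions:

  row 1: 0 0 0 1
  row 2: 1 1 1 2
  row 3: 1 2 2 3
  row 4: 1 2 3 4

giving w = (4, 1, 2, 3) via Δ²R.

1 SE-corner of the 3-cell Rothe diagram gives Ess(w):

[(1, 3, 0)]


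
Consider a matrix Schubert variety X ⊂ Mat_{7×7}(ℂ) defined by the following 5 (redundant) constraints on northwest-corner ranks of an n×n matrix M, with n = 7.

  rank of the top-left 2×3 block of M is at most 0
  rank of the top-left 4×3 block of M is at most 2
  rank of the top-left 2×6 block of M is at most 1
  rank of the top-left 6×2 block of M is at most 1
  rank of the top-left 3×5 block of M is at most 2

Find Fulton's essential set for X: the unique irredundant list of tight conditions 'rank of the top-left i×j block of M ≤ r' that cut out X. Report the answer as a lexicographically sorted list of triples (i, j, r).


Recovering R(i,j) via the rank-extension bound from the 5 conditions:

  0, 0, 0, 1, 1, 1, 1
  0, 0, 0, 1, 1, 1, 2
  1, 1, 1, 2, 2, 2, 3
  1, 1, 2, 3, 3, 3, 4
  1, 1, 2, 3, 4, 4, 5
  1, 1, 2, 3, 4, 5, 6
  1, 2, 3, 4, 5, 6, 7

hence w(1..7) = (4, 7, 1, 3, 5, 6, 2).

Fulton essential set (3 of the 11 Rothe cells):

[(2, 3, 0), (2, 6, 1), (6, 2, 1)]


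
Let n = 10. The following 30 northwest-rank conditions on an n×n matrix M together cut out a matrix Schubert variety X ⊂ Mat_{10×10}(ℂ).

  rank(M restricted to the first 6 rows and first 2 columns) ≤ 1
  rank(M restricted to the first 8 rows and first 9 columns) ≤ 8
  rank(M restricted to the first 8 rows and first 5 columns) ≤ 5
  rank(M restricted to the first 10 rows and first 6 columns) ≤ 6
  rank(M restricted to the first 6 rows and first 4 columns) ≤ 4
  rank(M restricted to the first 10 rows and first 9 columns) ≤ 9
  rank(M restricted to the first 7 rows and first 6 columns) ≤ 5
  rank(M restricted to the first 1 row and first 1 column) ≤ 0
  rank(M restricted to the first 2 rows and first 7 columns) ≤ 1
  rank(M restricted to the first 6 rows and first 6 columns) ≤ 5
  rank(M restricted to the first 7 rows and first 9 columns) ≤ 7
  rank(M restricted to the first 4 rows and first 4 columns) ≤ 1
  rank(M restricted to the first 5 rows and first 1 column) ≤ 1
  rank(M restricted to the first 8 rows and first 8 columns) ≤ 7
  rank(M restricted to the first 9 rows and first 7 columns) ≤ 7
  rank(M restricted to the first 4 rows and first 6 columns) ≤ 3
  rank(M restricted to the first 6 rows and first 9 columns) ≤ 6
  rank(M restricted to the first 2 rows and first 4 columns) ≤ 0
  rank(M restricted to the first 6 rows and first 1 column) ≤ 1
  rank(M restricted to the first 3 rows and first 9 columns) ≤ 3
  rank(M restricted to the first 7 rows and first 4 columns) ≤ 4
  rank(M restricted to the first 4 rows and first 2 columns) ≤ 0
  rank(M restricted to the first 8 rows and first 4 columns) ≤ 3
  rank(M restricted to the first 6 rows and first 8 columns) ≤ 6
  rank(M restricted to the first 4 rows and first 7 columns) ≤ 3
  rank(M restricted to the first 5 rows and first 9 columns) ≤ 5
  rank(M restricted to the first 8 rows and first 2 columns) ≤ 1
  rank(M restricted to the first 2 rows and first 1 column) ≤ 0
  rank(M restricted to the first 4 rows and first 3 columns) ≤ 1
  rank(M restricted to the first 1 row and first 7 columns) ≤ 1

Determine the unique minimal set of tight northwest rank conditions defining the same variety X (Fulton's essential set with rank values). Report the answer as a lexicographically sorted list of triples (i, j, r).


Recovering R(i,j) via the rank-extension bound from the 30 conditions:

  row 1: 0  0  0  0  1  1  1  1  1  1
  row 2: 0  0  0  0  1  1  1  2  2  2
  row 3: 0  0  1  1  2  2  2  3  3  3
  row 4: 0  0  1  1  2  3  3  4  4  4
  row 5: 1  1  2  2  3  4  4  5  5  5
  row 6: 1  1  2  3  4  5  5  6  6  6
  row 7: 1  1  2  3  4  5  6  7  7  7
  row 8: 1  1  2  3  4  5  6  7  8  8
  row 9: 1  2  3  4  5  6  7  8  9  9
  row 10: 1  2  3  4  5  6  7  8  9  10

the unique w with this rank table is (5, 8, 3, 6, 1, 4, 7, 9, 2, 10).

5 SE-corners of the 18-cell Rothe diagram give Ess(w):

[(2, 4, 0), (2, 7, 1), (4, 2, 0), (4, 4, 1), (8, 2, 1)]
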